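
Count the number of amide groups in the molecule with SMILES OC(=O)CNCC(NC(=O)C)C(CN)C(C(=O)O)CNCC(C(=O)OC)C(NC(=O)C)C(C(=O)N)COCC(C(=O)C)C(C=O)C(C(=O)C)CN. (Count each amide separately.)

Working along the chain:
  HOOC: –COOH: carbonyl C bonded to –OH and C → carboxylic acid (the –OH is not a separate alcohol).
  CH2NHCH2: C–N–C with sp³ carbons and no adjacent C=O → amine (secondary).
  CH(NHCOCH3): pendant –NHC(=O)CH3: N bonded to a carbonyl → amide (not amine).
  CH(CH2NH2): pendant –CH2NH2: N on sp³ C, no adjacent C=O → amine.
  CH(COOH): pendant –COOH: carbonyl C bonded to C and –OH → carboxylic acid.
  CH2NHCH2: C–N–C with sp³ carbons and no adjacent C=O → amine (secondary).
  CH(COOCH3): pendant –COOCH3: carbonyl C bonded to C and –OCH3 → ester.
  CH(NHCOCH3): pendant –NHC(=O)CH3: N bonded to a carbonyl → amide (not amine).
  CH(CONH2): pendant –CONH2: carbonyl C bonded to C and N → amide.
  CH2OCH2: C–O–C with sp³ carbons on both sides and no adjacent C=O → ether.
  CH(COCH3): pendant –COCH3: carbonyl C bonded to two carbons → ketone.
  CH(CHO): pendant –CHO: carbonyl C bonded to C and H → aldehyde.
  CH(COCH3): pendant –COCH3: carbonyl C bonded to two carbons → ketone.
  CH2NH2: –NH2 on an sp³ carbon with no adjacent C=O → amine.
Amide appears at: CH(NHCOCH3), CH(NHCOCH3), CH(CONH2) → 3.

3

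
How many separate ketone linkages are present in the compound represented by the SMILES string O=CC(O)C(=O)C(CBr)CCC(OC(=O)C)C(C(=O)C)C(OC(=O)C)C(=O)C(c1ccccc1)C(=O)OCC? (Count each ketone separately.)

Taking each segment in turn:
  OHC: terminal –CHO: carbonyl C bonded to H and C → aldehyde.
  CH(OH): –OH on an sp³ carbon → alcohol (secondary).
  CO: –C(=O)– with carbon on both sides → ketone.
  CH(CH2Br): pendant –CH2X: halogen on sp³ carbon → alkyl halide.
  CH(OCOCH3): pendant –OC(=O)CH3: an acyloxy group → ester.
  CH(COCH3): pendant –COCH3: carbonyl C bonded to two carbons → ketone.
  CH(OCOCH3): pendant –OC(=O)CH3: an acyloxy group → ester.
  CO: –C(=O)– with carbon on both sides → ketone.
  CH(C6H5): pendant –C6H5: benzene ring → arene.
  COOCH2CH3: –C(=O)OCH2CH3: carbonyl C bonded to C and to –OEt → ester.
Ketone appears at: CO, CH(COCH3), CO → 3.

3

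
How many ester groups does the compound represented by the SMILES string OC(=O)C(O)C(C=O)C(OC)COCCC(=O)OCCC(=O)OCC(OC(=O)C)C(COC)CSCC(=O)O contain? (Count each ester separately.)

–COOH: carbonyl C bonded to –OH and C → carboxylic acid (the –OH is not a separate alcohol).
–OH on an sp³ carbon → alcohol (secondary).
pendant –CHO: carbonyl C bonded to C and H → aldehyde.
pendant –OCH3: C–O–C with sp³ C, no adjacent C=O → ether.
C–O–C with sp³ carbons on both sides and no adjacent C=O → ether.
–C(=O)–O–C with C on the carbonyl side → ester.
–C(=O)–O–C with C on the carbonyl side → ester.
pendant –OC(=O)CH3: an acyloxy group → ester.
pendant –CH2OCH3: C–O–C linkage → ether.
C–S–C linkage → sulfide (thioether).
–COOH: carbonyl C bonded to –OH and C → carboxylic acid (the –OH is not a separate alcohol).
Ester appears at: CH2COOCH2, CH2COOCH2, CH(OCOCH3) → 3.

3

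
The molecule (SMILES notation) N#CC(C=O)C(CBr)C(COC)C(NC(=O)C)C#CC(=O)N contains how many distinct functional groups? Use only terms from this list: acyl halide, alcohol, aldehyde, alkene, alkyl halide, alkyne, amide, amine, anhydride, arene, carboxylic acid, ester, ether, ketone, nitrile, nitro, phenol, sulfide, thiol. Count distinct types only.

Reading the structure from left to right:
  N≡C: N≡C–: carbon triple-bonded to nitrogen → nitrile.
  CH(CHO): pendant –CHO: carbonyl C bonded to C and H → aldehyde.
  CH(CH2Br): pendant –CH2X: halogen on sp³ carbon → alkyl halide.
  CH(CH2OCH3): pendant –CH2OCH3: C–O–C linkage → ether.
  CH(NHCOCH3): pendant –NHC(=O)CH3: N bonded to a carbonyl → amide (not amine).
  C≡C: C≡C triple bond → alkyne.
  CONH2: –C(=O)NH2: carbonyl C bonded to C and to N → amide (the N is not a separate amine).
Distinct types present: aldehyde, alkyl halide, alkyne, amide, ether, nitrile.

6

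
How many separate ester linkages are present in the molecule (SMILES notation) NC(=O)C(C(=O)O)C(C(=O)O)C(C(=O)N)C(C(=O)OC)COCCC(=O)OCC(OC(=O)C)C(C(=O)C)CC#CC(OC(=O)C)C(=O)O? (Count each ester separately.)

Reading the structure from left to right:
  H2NCO: –C(=O)NH2: carbonyl C bonded to C and to N → amide (the N is not a separate amine).
  CH(COOH): pendant –COOH: carbonyl C bonded to C and –OH → carboxylic acid.
  CH(COOH): pendant –COOH: carbonyl C bonded to C and –OH → carboxylic acid.
  CH(CONH2): pendant –CONH2: carbonyl C bonded to C and N → amide.
  CH(COOCH3): pendant –COOCH3: carbonyl C bonded to C and –OCH3 → ester.
  CH2OCH2: C–O–C with sp³ carbons on both sides and no adjacent C=O → ether.
  CH2COOCH2: –C(=O)–O–C with C on the carbonyl side → ester.
  CH(OCOCH3): pendant –OC(=O)CH3: an acyloxy group → ester.
  CH(COCH3): pendant –COCH3: carbonyl C bonded to two carbons → ketone.
  C≡C: C≡C triple bond → alkyne.
  CH(OCOCH3): pendant –OC(=O)CH3: an acyloxy group → ester.
  COOH: –COOH: carbonyl C bonded to –OH and C → carboxylic acid (the –OH is not a separate alcohol).
Ester appears at: CH(COOCH3), CH2COOCH2, CH(OCOCH3), CH(OCOCH3) → 4.

4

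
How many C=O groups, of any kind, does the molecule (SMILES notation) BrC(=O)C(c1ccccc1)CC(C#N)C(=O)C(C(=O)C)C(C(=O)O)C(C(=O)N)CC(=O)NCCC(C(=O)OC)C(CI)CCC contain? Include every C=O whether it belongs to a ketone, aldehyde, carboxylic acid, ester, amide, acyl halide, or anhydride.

BrCO: acyl halide, 1 C=O (running total 1).
CO: ketone, 1 C=O (running total 2).
CH(COCH3): ketone, 1 C=O (running total 3).
CH(COOH): carboxylic acid, 1 C=O (running total 4).
CH(CONH2): amide, 1 C=O (running total 5).
CH2CONHCH2: amide, 1 C=O (running total 6).
CH(COOCH3): ester, 1 C=O (running total 7).

7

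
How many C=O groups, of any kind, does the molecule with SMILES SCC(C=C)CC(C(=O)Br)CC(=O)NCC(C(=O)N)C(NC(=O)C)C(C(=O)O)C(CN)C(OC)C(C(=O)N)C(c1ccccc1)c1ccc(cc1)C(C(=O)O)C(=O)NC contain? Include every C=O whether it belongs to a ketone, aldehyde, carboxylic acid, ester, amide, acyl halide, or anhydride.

8

CH(COBr): acyl halide, 1 C=O (running total 1).
CH2CONHCH2: amide, 1 C=O (running total 2).
CH(CONH2): amide, 1 C=O (running total 3).
CH(NHCOCH3): amide, 1 C=O (running total 4).
CH(COOH): carboxylic acid, 1 C=O (running total 5).
CH(CONH2): amide, 1 C=O (running total 6).
CH(COOH): carboxylic acid, 1 C=O (running total 7).
CONHCH3: amide, 1 C=O (running total 8).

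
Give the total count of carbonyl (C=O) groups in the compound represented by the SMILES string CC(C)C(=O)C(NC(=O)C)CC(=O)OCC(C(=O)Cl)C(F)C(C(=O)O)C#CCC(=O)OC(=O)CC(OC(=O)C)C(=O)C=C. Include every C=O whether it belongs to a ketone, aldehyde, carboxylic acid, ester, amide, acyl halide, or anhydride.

CO: ketone, 1 C=O (running total 1).
CH(NHCOCH3): amide, 1 C=O (running total 2).
CH2COOCH2: ester, 1 C=O (running total 3).
CH(COCl): acyl halide, 1 C=O (running total 4).
CH(COOH): carboxylic acid, 1 C=O (running total 5).
CH2CO-O-COCH2: anhydride, 2 C=O (running total 7).
CH(OCOCH3): ester, 1 C=O (running total 8).
CO: ketone, 1 C=O (running total 9).

9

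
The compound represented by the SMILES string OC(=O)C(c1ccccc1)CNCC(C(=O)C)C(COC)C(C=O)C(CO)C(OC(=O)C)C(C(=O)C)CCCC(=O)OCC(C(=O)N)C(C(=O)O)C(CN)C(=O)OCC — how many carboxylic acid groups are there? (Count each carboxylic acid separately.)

Taking each segment in turn:
  HOOC: –COOH: carbonyl C bonded to –OH and C → carboxylic acid (the –OH is not a separate alcohol).
  CH(C6H5): pendant –C6H5: benzene ring → arene.
  CH2NHCH2: C–N–C with sp³ carbons and no adjacent C=O → amine (secondary).
  CH(COCH3): pendant –COCH3: carbonyl C bonded to two carbons → ketone.
  CH(CH2OCH3): pendant –CH2OCH3: C–O–C linkage → ether.
  CH(CHO): pendant –CHO: carbonyl C bonded to C and H → aldehyde.
  CH(CH2OH): pendant –CH2OH on an sp³ backbone C → alcohol.
  CH(OCOCH3): pendant –OC(=O)CH3: an acyloxy group → ester.
  CH(COCH3): pendant –COCH3: carbonyl C bonded to two carbons → ketone.
  CH2COOCH2: –C(=O)–O–C with C on the carbonyl side → ester.
  CH(CONH2): pendant –CONH2: carbonyl C bonded to C and N → amide.
  CH(COOH): pendant –COOH: carbonyl C bonded to C and –OH → carboxylic acid.
  CH(CH2NH2): pendant –CH2NH2: N on sp³ C, no adjacent C=O → amine.
  COOCH2CH3: –C(=O)OCH2CH3: carbonyl C bonded to C and to –OEt → ester.
Carboxylic acid appears at: HOOC, CH(COOH) → 2.

2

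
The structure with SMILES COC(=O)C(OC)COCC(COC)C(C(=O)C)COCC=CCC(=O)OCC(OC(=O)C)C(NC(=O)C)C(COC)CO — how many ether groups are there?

CH3O–C(=O)–: carbonyl C bonded to C and to –OCH3 → ester (not ketone + ether).
pendant –OCH3: C–O–C with sp³ C, no adjacent C=O → ether.
C–O–C with sp³ carbons on both sides and no adjacent C=O → ether.
pendant –CH2OCH3: C–O–C linkage → ether.
pendant –COCH3: carbonyl C bonded to two carbons → ketone.
C–O–C with sp³ carbons on both sides and no adjacent C=O → ether.
C=C double bond → alkene.
–C(=O)–O–C with C on the carbonyl side → ester.
pendant –OC(=O)CH3: an acyloxy group → ester.
pendant –NHC(=O)CH3: N bonded to a carbonyl → amide (not amine).
pendant –CH2OCH3: C–O–C linkage → ether.
–OH on an sp³ carbon → alcohol.
Ether appears at: CH(OCH3), CH2OCH2, CH(CH2OCH3), CH2OCH2, CH(CH2OCH3) → 5.

5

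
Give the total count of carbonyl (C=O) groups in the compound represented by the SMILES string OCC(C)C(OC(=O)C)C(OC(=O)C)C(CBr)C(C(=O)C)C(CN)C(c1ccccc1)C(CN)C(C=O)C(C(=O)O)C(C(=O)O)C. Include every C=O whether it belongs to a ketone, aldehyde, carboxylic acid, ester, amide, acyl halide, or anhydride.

6

CH(OCOCH3): ester, 1 C=O (running total 1).
CH(OCOCH3): ester, 1 C=O (running total 2).
CH(COCH3): ketone, 1 C=O (running total 3).
CH(CHO): aldehyde, 1 C=O (running total 4).
CH(COOH): carboxylic acid, 1 C=O (running total 5).
CH(COOH): carboxylic acid, 1 C=O (running total 6).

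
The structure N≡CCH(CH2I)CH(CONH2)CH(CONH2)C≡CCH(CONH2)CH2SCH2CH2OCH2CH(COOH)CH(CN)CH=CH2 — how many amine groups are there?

N≡C–: carbon triple-bonded to nitrogen → nitrile.
pendant –CH2X: halogen on sp³ carbon → alkyl halide.
pendant –CONH2: carbonyl C bonded to C and N → amide.
pendant –CONH2: carbonyl C bonded to C and N → amide.
C≡C triple bond → alkyne.
pendant –CONH2: carbonyl C bonded to C and N → amide.
C–S–C linkage → sulfide (thioether).
C–O–C with sp³ carbons on both sides and no adjacent C=O → ether.
pendant –COOH: carbonyl C bonded to C and –OH → carboxylic acid.
pendant –C≡N: nitrile.
C=C double bond → alkene.
No segment is a amine: N≡C is nitrile, not amine; CH(CONH2) is amide, not amine; CH(CONH2) is amide, not amine. → 0.

0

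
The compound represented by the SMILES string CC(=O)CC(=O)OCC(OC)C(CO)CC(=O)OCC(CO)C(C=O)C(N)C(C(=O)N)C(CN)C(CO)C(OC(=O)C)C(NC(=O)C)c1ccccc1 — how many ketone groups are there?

Reading the structure from left to right:
  CO: –C(=O)– with carbon on both sides → ketone.
  CH2COOCH2: –C(=O)–O–C with C on the carbonyl side → ester.
  CH(OCH3): pendant –OCH3: C–O–C with sp³ C, no adjacent C=O → ether.
  CH(CH2OH): pendant –CH2OH on an sp³ backbone C → alcohol.
  CH2COOCH2: –C(=O)–O–C with C on the carbonyl side → ester.
  CH(CH2OH): pendant –CH2OH on an sp³ backbone C → alcohol.
  CH(CHO): pendant –CHO: carbonyl C bonded to C and H → aldehyde.
  CH(NH2): –NH2 on an sp³ carbon with no adjacent C=O → amine.
  CH(CONH2): pendant –CONH2: carbonyl C bonded to C and N → amide.
  CH(CH2NH2): pendant –CH2NH2: N on sp³ C, no adjacent C=O → amine.
  CH(CH2OH): pendant –CH2OH on an sp³ backbone C → alcohol.
  CH(OCOCH3): pendant –OC(=O)CH3: an acyloxy group → ester.
  CH(NHCOCH3): pendant –NHC(=O)CH3: N bonded to a carbonyl → amide (not amine).
  C6H5: –C6H5 phenyl ring → arene.
Ketone appears at: CO → 1.

1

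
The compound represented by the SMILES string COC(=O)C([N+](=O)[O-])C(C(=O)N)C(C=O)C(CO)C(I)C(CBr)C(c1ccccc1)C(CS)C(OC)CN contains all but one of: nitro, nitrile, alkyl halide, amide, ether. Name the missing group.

ether: present (CH(OCH3) — pendant –OCH3: C–O–C with sp³ C, no adjacent C=O → ether).
amide: present (CH(CONH2) — pendant –CONH2: carbonyl C bonded to C and N → amide).
nitro: present (CH(NO2) — –NO2 on an sp³ carbon → nitro (the N=O is not a carbonyl)).
alkyl halide: present (CH(I) — halogen on an sp³ carbon → alkyl halide).
nitrile: no segment matches this pattern.

nitrile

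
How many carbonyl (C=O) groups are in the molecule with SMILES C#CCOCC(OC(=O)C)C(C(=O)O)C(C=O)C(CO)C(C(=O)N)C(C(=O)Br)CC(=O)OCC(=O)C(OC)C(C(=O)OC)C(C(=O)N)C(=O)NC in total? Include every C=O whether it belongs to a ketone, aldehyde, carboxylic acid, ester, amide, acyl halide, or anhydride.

10

CH(OCOCH3): ester, 1 C=O (running total 1).
CH(COOH): carboxylic acid, 1 C=O (running total 2).
CH(CHO): aldehyde, 1 C=O (running total 3).
CH(CONH2): amide, 1 C=O (running total 4).
CH(COBr): acyl halide, 1 C=O (running total 5).
CH2COOCH2: ester, 1 C=O (running total 6).
CO: ketone, 1 C=O (running total 7).
CH(COOCH3): ester, 1 C=O (running total 8).
CH(CONH2): amide, 1 C=O (running total 9).
CONHCH3: amide, 1 C=O (running total 10).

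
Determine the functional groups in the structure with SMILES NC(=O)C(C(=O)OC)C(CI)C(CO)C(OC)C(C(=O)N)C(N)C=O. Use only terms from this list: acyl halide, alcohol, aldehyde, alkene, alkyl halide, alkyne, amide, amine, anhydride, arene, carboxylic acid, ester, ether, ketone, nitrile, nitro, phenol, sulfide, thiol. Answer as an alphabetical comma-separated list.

alcohol, aldehyde, alkyl halide, amide, amine, ester, ether

–C(=O)NH2: carbonyl C bonded to C and to N → amide (the N is not a separate amine).
pendant –COOCH3: carbonyl C bonded to C and –OCH3 → ester.
pendant –CH2X: halogen on sp³ carbon → alkyl halide.
pendant –CH2OH on an sp³ backbone C → alcohol.
pendant –OCH3: C–O–C with sp³ C, no adjacent C=O → ether.
pendant –CONH2: carbonyl C bonded to C and N → amide.
–NH2 on an sp³ carbon with no adjacent C=O → amine.
terminal –CHO: carbonyl C bonded to H and C → aldehyde.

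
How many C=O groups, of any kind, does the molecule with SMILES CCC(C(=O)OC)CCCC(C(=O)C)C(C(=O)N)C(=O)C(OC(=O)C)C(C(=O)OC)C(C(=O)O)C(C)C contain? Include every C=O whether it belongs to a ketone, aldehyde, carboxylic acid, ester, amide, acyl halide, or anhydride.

7

CH(COOCH3): ester, 1 C=O (running total 1).
CH(COCH3): ketone, 1 C=O (running total 2).
CH(CONH2): amide, 1 C=O (running total 3).
CO: ketone, 1 C=O (running total 4).
CH(OCOCH3): ester, 1 C=O (running total 5).
CH(COOCH3): ester, 1 C=O (running total 6).
CH(COOH): carboxylic acid, 1 C=O (running total 7).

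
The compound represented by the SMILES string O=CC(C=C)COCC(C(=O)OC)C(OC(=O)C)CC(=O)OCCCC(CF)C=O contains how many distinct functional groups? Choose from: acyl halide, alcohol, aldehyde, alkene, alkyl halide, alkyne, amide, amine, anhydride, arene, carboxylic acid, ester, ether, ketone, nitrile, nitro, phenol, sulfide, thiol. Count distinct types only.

terminal –CHO: carbonyl C bonded to H and C → aldehyde.
pendant –CH=CH2: C=C double bond → alkene.
C–O–C with sp³ carbons on both sides and no adjacent C=O → ether.
pendant –COOCH3: carbonyl C bonded to C and –OCH3 → ester.
pendant –OC(=O)CH3: an acyloxy group → ester.
–C(=O)–O–C with C on the carbonyl side → ester.
pendant –CH2X: halogen on sp³ carbon → alkyl halide.
terminal –CHO: carbonyl C bonded to H and C → aldehyde.
Distinct types present: aldehyde, alkene, alkyl halide, ester, ether.

5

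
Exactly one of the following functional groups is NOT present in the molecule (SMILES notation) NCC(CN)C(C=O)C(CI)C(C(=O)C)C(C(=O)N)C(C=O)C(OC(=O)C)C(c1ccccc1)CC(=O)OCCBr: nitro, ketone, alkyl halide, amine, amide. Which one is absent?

alkyl halide: present (CH(CH2I) — pendant –CH2X: halogen on sp³ carbon → alkyl halide).
amide: present (CH(CONH2) — pendant –CONH2: carbonyl C bonded to C and N → amide).
amine: present (H2NCH2 — –NH2 on an sp³ carbon with no adjacent C=O → amine).
ketone: present (CH(COCH3) — pendant –COCH3: carbonyl C bonded to two carbons → ketone).
nitro: no segment matches this pattern.

nitro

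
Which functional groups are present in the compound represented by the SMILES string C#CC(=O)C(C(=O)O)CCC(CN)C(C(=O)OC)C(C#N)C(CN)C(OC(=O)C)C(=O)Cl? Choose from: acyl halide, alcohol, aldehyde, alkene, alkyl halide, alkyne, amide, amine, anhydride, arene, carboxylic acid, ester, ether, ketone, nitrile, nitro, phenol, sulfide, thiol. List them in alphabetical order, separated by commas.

acyl halide, alkyne, amine, carboxylic acid, ester, ketone, nitrile

C≡C triple bond → alkyne.
–C(=O)– with carbon on both sides → ketone.
pendant –COOH: carbonyl C bonded to C and –OH → carboxylic acid.
pendant –CH2NH2: N on sp³ C, no adjacent C=O → amine.
pendant –COOCH3: carbonyl C bonded to C and –OCH3 → ester.
pendant –C≡N: nitrile.
pendant –CH2NH2: N on sp³ C, no adjacent C=O → amine.
pendant –OC(=O)CH3: an acyloxy group → ester.
–C(=O)Cl: carbonyl C bonded to C and to a halogen → acyl halide (not alkyl halide).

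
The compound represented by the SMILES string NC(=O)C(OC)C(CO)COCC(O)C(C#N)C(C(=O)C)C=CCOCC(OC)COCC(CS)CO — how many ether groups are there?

5

–C(=O)NH2: carbonyl C bonded to C and to N → amide (the N is not a separate amine).
pendant –OCH3: C–O–C with sp³ C, no adjacent C=O → ether.
pendant –CH2OH on an sp³ backbone C → alcohol.
C–O–C with sp³ carbons on both sides and no adjacent C=O → ether.
–OH on an sp³ carbon → alcohol (secondary).
pendant –C≡N: nitrile.
pendant –COCH3: carbonyl C bonded to two carbons → ketone.
C=C double bond → alkene.
C–O–C with sp³ carbons on both sides and no adjacent C=O → ether.
pendant –OCH3: C–O–C with sp³ C, no adjacent C=O → ether.
C–O–C with sp³ carbons on both sides and no adjacent C=O → ether.
pendant –CH2SH → thiol.
–OH on an sp³ carbon → alcohol.
Ether appears at: CH(OCH3), CH2OCH2, CH2OCH2, CH(OCH3), CH2OCH2 → 5.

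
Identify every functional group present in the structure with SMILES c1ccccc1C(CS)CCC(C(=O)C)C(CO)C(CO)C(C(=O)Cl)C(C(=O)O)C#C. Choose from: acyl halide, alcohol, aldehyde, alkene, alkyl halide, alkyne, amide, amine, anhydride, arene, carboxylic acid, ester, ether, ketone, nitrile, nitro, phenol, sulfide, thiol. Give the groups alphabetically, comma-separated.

acyl halide, alcohol, alkyne, arene, carboxylic acid, ketone, thiol

C6H5– phenyl ring → arene.
pendant –CH2SH → thiol.
pendant –COCH3: carbonyl C bonded to two carbons → ketone.
pendant –CH2OH on an sp³ backbone C → alcohol.
pendant –CH2OH on an sp³ backbone C → alcohol.
pendant –C(=O)X: carbonyl C bonded to C and halogen → acyl halide.
pendant –COOH: carbonyl C bonded to C and –OH → carboxylic acid.
C≡C triple bond → alkyne.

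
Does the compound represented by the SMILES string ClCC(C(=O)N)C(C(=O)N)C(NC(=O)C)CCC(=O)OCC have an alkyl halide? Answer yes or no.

yes

Working along the chain:
  ClCH2: halogen on an sp³ carbon → alkyl halide.
  CH(CONH2): pendant –CONH2: carbonyl C bonded to C and N → amide.
  CH(CONH2): pendant –CONH2: carbonyl C bonded to C and N → amide.
  CH(NHCOCH3): pendant –NHC(=O)CH3: N bonded to a carbonyl → amide (not amine).
  COOCH2CH3: –C(=O)OCH2CH3: carbonyl C bonded to C and to –OEt → ester.
The ClCH2 segment supplies the alkyl halide: halogen on an sp³ carbon → alkyl halide.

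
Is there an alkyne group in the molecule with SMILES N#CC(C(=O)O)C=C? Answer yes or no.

no

N≡C–: carbon triple-bonded to nitrogen → nitrile.
pendant –COOH: carbonyl C bonded to C and –OH → carboxylic acid.
C=C double bond → alkene.
In N≡C, the triple bond is C≡N, not C≡C, so it is a nitrile.
The groups actually present are: alkene, carboxylic acid, nitrile.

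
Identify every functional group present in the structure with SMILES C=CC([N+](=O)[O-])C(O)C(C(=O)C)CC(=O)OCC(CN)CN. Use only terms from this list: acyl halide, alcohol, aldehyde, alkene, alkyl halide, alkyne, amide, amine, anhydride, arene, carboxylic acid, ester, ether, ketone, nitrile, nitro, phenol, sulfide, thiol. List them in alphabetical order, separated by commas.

alcohol, alkene, amine, ester, ketone, nitro

Reading the structure from left to right:
  CH2=CH: C=C double bond → alkene.
  CH(NO2): –NO2 on an sp³ carbon → nitro (the N=O is not a carbonyl).
  CH(OH): –OH on an sp³ carbon → alcohol (secondary).
  CH(COCH3): pendant –COCH3: carbonyl C bonded to two carbons → ketone.
  CH2COOCH2: –C(=O)–O–C with C on the carbonyl side → ester.
  CH(CH2NH2): pendant –CH2NH2: N on sp³ C, no adjacent C=O → amine.
  CH2NH2: –NH2 on an sp³ carbon with no adjacent C=O → amine.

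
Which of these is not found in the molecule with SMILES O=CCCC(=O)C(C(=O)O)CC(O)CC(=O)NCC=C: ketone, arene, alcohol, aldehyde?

arene

alcohol: present (CH(OH) — –OH on an sp³ carbon → alcohol (secondary)).
aldehyde: present (OHC — terminal –CHO: carbonyl C bonded to H and C → aldehyde).
ketone: present (CO — –C(=O)– with carbon on both sides → ketone).
arene: no segment matches this pattern.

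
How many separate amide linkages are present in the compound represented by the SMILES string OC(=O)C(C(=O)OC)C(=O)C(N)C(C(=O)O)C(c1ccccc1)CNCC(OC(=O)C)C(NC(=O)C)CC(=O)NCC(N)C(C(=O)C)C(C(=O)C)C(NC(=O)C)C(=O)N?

4

Reading the structure from left to right:
  HOOC: –COOH: carbonyl C bonded to –OH and C → carboxylic acid (the –OH is not a separate alcohol).
  CH(COOCH3): pendant –COOCH3: carbonyl C bonded to C and –OCH3 → ester.
  CO: –C(=O)– with carbon on both sides → ketone.
  CH(NH2): –NH2 on an sp³ carbon with no adjacent C=O → amine.
  CH(COOH): pendant –COOH: carbonyl C bonded to C and –OH → carboxylic acid.
  CH(C6H5): pendant –C6H5: benzene ring → arene.
  CH2NHCH2: C–N–C with sp³ carbons and no adjacent C=O → amine (secondary).
  CH(OCOCH3): pendant –OC(=O)CH3: an acyloxy group → ester.
  CH(NHCOCH3): pendant –NHC(=O)CH3: N bonded to a carbonyl → amide (not amine).
  CH2CONHCH2: –C(=O)–N– linkage → amide (the N is not an amine).
  CH(NH2): –NH2 on an sp³ carbon with no adjacent C=O → amine.
  CH(COCH3): pendant –COCH3: carbonyl C bonded to two carbons → ketone.
  CH(COCH3): pendant –COCH3: carbonyl C bonded to two carbons → ketone.
  CH(NHCOCH3): pendant –NHC(=O)CH3: N bonded to a carbonyl → amide (not amine).
  CONH2: –C(=O)NH2: carbonyl C bonded to C and to N → amide (the N is not a separate amine).
Amide appears at: CH(NHCOCH3), CH2CONHCH2, CH(NHCOCH3), CONH2 → 4.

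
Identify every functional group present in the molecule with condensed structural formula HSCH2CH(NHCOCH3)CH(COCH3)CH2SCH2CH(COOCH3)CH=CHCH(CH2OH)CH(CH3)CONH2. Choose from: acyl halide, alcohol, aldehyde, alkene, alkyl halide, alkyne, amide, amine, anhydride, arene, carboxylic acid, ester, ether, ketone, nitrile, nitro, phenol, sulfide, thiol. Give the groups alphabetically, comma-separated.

Reading the structure from left to right:
  HSCH2: –SH on an sp³ carbon → thiol.
  CH(NHCOCH3): pendant –NHC(=O)CH3: N bonded to a carbonyl → amide (not amine).
  CH(COCH3): pendant –COCH3: carbonyl C bonded to two carbons → ketone.
  CH2SCH2: C–S–C linkage → sulfide (thioether).
  CH(COOCH3): pendant –COOCH3: carbonyl C bonded to C and –OCH3 → ester.
  CH=CH: C=C double bond → alkene.
  CH(CH2OH): pendant –CH2OH on an sp³ backbone C → alcohol.
  CONH2: –C(=O)NH2: carbonyl C bonded to C and to N → amide (the N is not a separate amine).

alcohol, alkene, amide, ester, ketone, sulfide, thiol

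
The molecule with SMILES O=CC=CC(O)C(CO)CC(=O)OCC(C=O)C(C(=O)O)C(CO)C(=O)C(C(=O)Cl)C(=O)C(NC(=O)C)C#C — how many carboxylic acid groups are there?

Taking each segment in turn:
  OHC: terminal –CHO: carbonyl C bonded to H and C → aldehyde.
  CH=CH: C=C double bond → alkene.
  CH(OH): –OH on an sp³ carbon → alcohol (secondary).
  CH(CH2OH): pendant –CH2OH on an sp³ backbone C → alcohol.
  CH2COOCH2: –C(=O)–O–C with C on the carbonyl side → ester.
  CH(CHO): pendant –CHO: carbonyl C bonded to C and H → aldehyde.
  CH(COOH): pendant –COOH: carbonyl C bonded to C and –OH → carboxylic acid.
  CH(CH2OH): pendant –CH2OH on an sp³ backbone C → alcohol.
  CO: –C(=O)– with carbon on both sides → ketone.
  CH(COCl): pendant –C(=O)X: carbonyl C bonded to C and halogen → acyl halide.
  CO: –C(=O)– with carbon on both sides → ketone.
  CH(NHCOCH3): pendant –NHC(=O)CH3: N bonded to a carbonyl → amide (not amine).
  C≡CH: C≡C triple bond → alkyne.
Carboxylic acid appears at: CH(COOH) → 1.

1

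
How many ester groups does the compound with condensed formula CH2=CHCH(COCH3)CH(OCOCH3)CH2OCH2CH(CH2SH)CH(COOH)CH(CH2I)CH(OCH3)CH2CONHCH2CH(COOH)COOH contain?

1

Working along the chain:
  CH2=CH: C=C double bond → alkene.
  CH(COCH3): pendant –COCH3: carbonyl C bonded to two carbons → ketone.
  CH(OCOCH3): pendant –OC(=O)CH3: an acyloxy group → ester.
  CH2OCH2: C–O–C with sp³ carbons on both sides and no adjacent C=O → ether.
  CH(CH2SH): pendant –CH2SH → thiol.
  CH(COOH): pendant –COOH: carbonyl C bonded to C and –OH → carboxylic acid.
  CH(CH2I): pendant –CH2X: halogen on sp³ carbon → alkyl halide.
  CH(OCH3): pendant –OCH3: C–O–C with sp³ C, no adjacent C=O → ether.
  CH2CONHCH2: –C(=O)–N– linkage → amide (the N is not an amine).
  CH(COOH): pendant –COOH: carbonyl C bonded to C and –OH → carboxylic acid.
  COOH: –COOH: carbonyl C bonded to –OH and C → carboxylic acid (the –OH is not a separate alcohol).
Ester appears at: CH(OCOCH3) → 1.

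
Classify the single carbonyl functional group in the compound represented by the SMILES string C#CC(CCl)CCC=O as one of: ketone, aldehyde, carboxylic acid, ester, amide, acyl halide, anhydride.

aldehyde

The carbonyl is in the CHO segment: terminal –CHO: carbonyl C bonded to H and C → aldehyde.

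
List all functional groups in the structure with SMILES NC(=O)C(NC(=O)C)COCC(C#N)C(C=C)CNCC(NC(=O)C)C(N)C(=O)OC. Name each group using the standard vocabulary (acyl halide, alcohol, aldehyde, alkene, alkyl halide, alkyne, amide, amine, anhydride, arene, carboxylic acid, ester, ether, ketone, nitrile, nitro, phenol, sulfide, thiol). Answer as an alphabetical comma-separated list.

Working along the chain:
  H2NCO: –C(=O)NH2: carbonyl C bonded to C and to N → amide (the N is not a separate amine).
  CH(NHCOCH3): pendant –NHC(=O)CH3: N bonded to a carbonyl → amide (not amine).
  CH2OCH2: C–O–C with sp³ carbons on both sides and no adjacent C=O → ether.
  CH(CN): pendant –C≡N: nitrile.
  CH(CH=CH2): pendant –CH=CH2: C=C double bond → alkene.
  CH2NHCH2: C–N–C with sp³ carbons and no adjacent C=O → amine (secondary).
  CH(NHCOCH3): pendant –NHC(=O)CH3: N bonded to a carbonyl → amide (not amine).
  CH(NH2): –NH2 on an sp³ carbon with no adjacent C=O → amine.
  COOCH3: –C(=O)OCH3: carbonyl C bonded to C and to –OCH3 → ester (not ketone + ether).

alkene, amide, amine, ester, ether, nitrile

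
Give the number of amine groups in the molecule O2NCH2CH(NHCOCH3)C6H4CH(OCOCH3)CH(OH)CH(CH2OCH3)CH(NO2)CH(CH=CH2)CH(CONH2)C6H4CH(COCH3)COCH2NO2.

Taking each segment in turn:
  O2NCH2: –NO2 on carbon → nitro group.
  CH(NHCOCH3): pendant –NHC(=O)CH3: N bonded to a carbonyl → amide (not amine).
  C6H4: para-disubstituted benzene ring → arene.
  CH(OCOCH3): pendant –OC(=O)CH3: an acyloxy group → ester.
  CH(OH): –OH on an sp³ carbon → alcohol (secondary).
  CH(CH2OCH3): pendant –CH2OCH3: C–O–C linkage → ether.
  CH(NO2): –NO2 on an sp³ carbon → nitro (the N=O is not a carbonyl).
  CH(CH=CH2): pendant –CH=CH2: C=C double bond → alkene.
  CH(CONH2): pendant –CONH2: carbonyl C bonded to C and N → amide.
  C6H4: para-disubstituted benzene ring → arene.
  CH(COCH3): pendant –COCH3: carbonyl C bonded to two carbons → ketone.
  CO: –C(=O)– with carbon on both sides → ketone.
  CH2NO2: –NO2 on carbon → nitro group.
No segment is a amine: O2NCH2 is nitro, not amine; CH(NHCOCH3) is amide, not amine; CH(NO2) is nitro, not amine. → 0.

0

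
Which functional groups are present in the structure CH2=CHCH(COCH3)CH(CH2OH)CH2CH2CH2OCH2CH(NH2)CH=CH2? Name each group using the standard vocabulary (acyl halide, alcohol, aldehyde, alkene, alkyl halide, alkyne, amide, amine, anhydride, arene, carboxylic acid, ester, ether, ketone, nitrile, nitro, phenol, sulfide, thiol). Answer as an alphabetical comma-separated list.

C=C double bond → alkene.
pendant –COCH3: carbonyl C bonded to two carbons → ketone.
pendant –CH2OH on an sp³ backbone C → alcohol.
C–O–C with sp³ carbons on both sides and no adjacent C=O → ether.
–NH2 on an sp³ carbon with no adjacent C=O → amine.
C=C double bond → alkene.

alcohol, alkene, amine, ether, ketone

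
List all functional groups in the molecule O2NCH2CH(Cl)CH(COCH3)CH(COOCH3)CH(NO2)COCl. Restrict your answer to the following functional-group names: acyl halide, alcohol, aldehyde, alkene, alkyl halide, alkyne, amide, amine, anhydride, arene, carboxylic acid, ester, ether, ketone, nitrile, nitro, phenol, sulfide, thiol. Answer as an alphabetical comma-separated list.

acyl halide, alkyl halide, ester, ketone, nitro

Working along the chain:
  O2NCH2: –NO2 on carbon → nitro group.
  CH(Cl): halogen on an sp³ carbon → alkyl halide.
  CH(COCH3): pendant –COCH3: carbonyl C bonded to two carbons → ketone.
  CH(COOCH3): pendant –COOCH3: carbonyl C bonded to C and –OCH3 → ester.
  CH(NO2): –NO2 on an sp³ carbon → nitro (the N=O is not a carbonyl).
  COCl: –C(=O)Cl: carbonyl C bonded to C and to a halogen → acyl halide (not alkyl halide).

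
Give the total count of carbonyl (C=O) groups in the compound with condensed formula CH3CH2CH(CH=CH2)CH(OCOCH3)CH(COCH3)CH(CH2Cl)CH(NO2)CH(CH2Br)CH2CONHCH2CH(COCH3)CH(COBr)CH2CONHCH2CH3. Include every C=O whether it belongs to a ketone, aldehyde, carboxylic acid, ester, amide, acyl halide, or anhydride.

CH(OCOCH3): ester, 1 C=O (running total 1).
CH(COCH3): ketone, 1 C=O (running total 2).
CH2CONHCH2: amide, 1 C=O (running total 3).
CH(COCH3): ketone, 1 C=O (running total 4).
CH(COBr): acyl halide, 1 C=O (running total 5).
CH2CONHCH2: amide, 1 C=O (running total 6).

6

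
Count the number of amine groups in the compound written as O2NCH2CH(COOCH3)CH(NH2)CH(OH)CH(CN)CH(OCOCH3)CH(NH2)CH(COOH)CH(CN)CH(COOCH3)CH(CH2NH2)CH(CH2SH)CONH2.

3

–NO2 on carbon → nitro group.
pendant –COOCH3: carbonyl C bonded to C and –OCH3 → ester.
–NH2 on an sp³ carbon with no adjacent C=O → amine.
–OH on an sp³ carbon → alcohol (secondary).
pendant –C≡N: nitrile.
pendant –OC(=O)CH3: an acyloxy group → ester.
–NH2 on an sp³ carbon with no adjacent C=O → amine.
pendant –COOH: carbonyl C bonded to C and –OH → carboxylic acid.
pendant –C≡N: nitrile.
pendant –COOCH3: carbonyl C bonded to C and –OCH3 → ester.
pendant –CH2NH2: N on sp³ C, no adjacent C=O → amine.
pendant –CH2SH → thiol.
–C(=O)NH2: carbonyl C bonded to C and to N → amide (the N is not a separate amine).
Amine appears at: CH(NH2), CH(NH2), CH(CH2NH2) → 3.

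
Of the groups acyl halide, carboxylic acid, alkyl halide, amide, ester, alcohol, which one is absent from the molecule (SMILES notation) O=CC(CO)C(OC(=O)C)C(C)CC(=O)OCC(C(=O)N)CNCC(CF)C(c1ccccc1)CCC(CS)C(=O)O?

acyl halide

amide: present (CH(CONH2) — pendant –CONH2: carbonyl C bonded to C and N → amide).
alcohol: present (CH(CH2OH) — pendant –CH2OH on an sp³ backbone C → alcohol).
ester: present (CH(OCOCH3) — pendant –OC(=O)CH3: an acyloxy group → ester).
carboxylic acid: present (COOH — –COOH: carbonyl C bonded to –OH and C → carboxylic acid (the –OH is not a separate alcohol)).
alkyl halide: present (CH(CH2F) — pendant –CH2X: halogen on sp³ carbon → alkyl halide).
acyl halide: no segment matches this pattern.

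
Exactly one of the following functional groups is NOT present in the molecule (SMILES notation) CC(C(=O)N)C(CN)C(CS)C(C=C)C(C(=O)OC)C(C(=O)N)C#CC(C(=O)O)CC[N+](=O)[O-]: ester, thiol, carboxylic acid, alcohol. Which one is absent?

alcohol

carboxylic acid: present (CH(COOH) — pendant –COOH: carbonyl C bonded to C and –OH → carboxylic acid).
thiol: present (CH(CH2SH) — pendant –CH2SH → thiol).
ester: present (CH(COOCH3) — pendant –COOCH3: carbonyl C bonded to C and –OCH3 → ester).
alcohol: absent. In CH(COOH), the –OH sits on a carbonyl carbon, making it part of a carboxylic acid, not an alcohol.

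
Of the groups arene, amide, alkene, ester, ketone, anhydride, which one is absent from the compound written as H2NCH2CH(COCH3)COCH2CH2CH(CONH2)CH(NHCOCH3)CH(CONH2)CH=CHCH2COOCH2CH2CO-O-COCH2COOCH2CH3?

alkene: present (CH=CH — C=C double bond → alkene).
amide: present (CH(CONH2) — pendant –CONH2: carbonyl C bonded to C and N → amide).
anhydride: present (CH2CO-O-COCH2 — two acyl groups sharing one oxygen, –C(=O)–O–C(=O)– → anhydride).
ketone: present (CH(COCH3) — pendant –COCH3: carbonyl C bonded to two carbons → ketone).
ester: present (CH2COOCH2 — –C(=O)–O–C with C on the carbonyl side → ester).
arene: no segment matches this pattern.

arene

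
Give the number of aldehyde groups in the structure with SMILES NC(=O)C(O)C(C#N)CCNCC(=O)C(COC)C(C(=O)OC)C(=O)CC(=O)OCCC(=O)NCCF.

–C(=O)NH2: carbonyl C bonded to C and to N → amide (the N is not a separate amine).
–OH on an sp³ carbon → alcohol (secondary).
pendant –C≡N: nitrile.
C–N–C with sp³ carbons and no adjacent C=O → amine (secondary).
–C(=O)– with carbon on both sides → ketone.
pendant –CH2OCH3: C–O–C linkage → ether.
pendant –COOCH3: carbonyl C bonded to C and –OCH3 → ester.
–C(=O)– with carbon on both sides → ketone.
–C(=O)–O–C with C on the carbonyl side → ester.
–C(=O)–N– linkage → amide (the N is not an amine).
halogen on an sp³ carbon → alkyl halide.
No segment is a aldehyde: CO is ketone, not aldehyde; CH(COOCH3) is ester, not aldehyde; CO is ketone, not aldehyde. → 0.

0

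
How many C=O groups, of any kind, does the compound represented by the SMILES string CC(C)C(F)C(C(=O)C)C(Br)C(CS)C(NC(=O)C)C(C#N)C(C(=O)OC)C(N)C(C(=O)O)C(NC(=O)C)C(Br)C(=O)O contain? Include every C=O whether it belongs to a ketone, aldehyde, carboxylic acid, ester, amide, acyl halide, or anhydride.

6

CH(COCH3): ketone, 1 C=O (running total 1).
CH(NHCOCH3): amide, 1 C=O (running total 2).
CH(COOCH3): ester, 1 C=O (running total 3).
CH(COOH): carboxylic acid, 1 C=O (running total 4).
CH(NHCOCH3): amide, 1 C=O (running total 5).
COOH: carboxylic acid, 1 C=O (running total 6).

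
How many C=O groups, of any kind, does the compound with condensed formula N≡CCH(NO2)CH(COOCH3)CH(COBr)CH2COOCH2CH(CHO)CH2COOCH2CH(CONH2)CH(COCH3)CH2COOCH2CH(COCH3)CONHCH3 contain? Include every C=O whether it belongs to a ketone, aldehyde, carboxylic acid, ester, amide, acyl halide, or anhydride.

10

CH(COOCH3): ester, 1 C=O (running total 1).
CH(COBr): acyl halide, 1 C=O (running total 2).
CH2COOCH2: ester, 1 C=O (running total 3).
CH(CHO): aldehyde, 1 C=O (running total 4).
CH2COOCH2: ester, 1 C=O (running total 5).
CH(CONH2): amide, 1 C=O (running total 6).
CH(COCH3): ketone, 1 C=O (running total 7).
CH2COOCH2: ester, 1 C=O (running total 8).
CH(COCH3): ketone, 1 C=O (running total 9).
CONHCH3: amide, 1 C=O (running total 10).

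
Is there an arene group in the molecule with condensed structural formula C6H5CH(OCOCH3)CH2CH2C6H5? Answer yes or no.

C6H5– phenyl ring → arene.
pendant –OC(=O)CH3: an acyloxy group → ester.
–C6H5 phenyl ring → arene.
The C6H5 segment supplies the arene: C6H5– phenyl ring → arene.

yes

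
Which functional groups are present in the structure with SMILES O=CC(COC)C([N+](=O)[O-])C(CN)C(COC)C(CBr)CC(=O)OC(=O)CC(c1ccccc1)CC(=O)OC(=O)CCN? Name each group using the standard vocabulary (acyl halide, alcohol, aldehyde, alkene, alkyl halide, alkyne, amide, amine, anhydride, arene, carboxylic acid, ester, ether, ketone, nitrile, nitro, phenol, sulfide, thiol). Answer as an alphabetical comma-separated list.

aldehyde, alkyl halide, amine, anhydride, arene, ether, nitro

terminal –CHO: carbonyl C bonded to H and C → aldehyde.
pendant –CH2OCH3: C–O–C linkage → ether.
–NO2 on an sp³ carbon → nitro (the N=O is not a carbonyl).
pendant –CH2NH2: N on sp³ C, no adjacent C=O → amine.
pendant –CH2OCH3: C–O–C linkage → ether.
pendant –CH2X: halogen on sp³ carbon → alkyl halide.
two acyl groups sharing one oxygen, –C(=O)–O–C(=O)– → anhydride.
pendant –C6H5: benzene ring → arene.
two acyl groups sharing one oxygen, –C(=O)–O–C(=O)– → anhydride.
–NH2 on an sp³ carbon with no adjacent C=O → amine.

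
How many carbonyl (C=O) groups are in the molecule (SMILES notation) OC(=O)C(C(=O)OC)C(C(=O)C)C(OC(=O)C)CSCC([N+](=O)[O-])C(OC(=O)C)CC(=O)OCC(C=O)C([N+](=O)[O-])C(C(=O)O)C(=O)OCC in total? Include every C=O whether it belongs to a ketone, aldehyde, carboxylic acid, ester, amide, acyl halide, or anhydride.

9

HOOC: carboxylic acid, 1 C=O (running total 1).
CH(COOCH3): ester, 1 C=O (running total 2).
CH(COCH3): ketone, 1 C=O (running total 3).
CH(OCOCH3): ester, 1 C=O (running total 4).
CH(OCOCH3): ester, 1 C=O (running total 5).
CH2COOCH2: ester, 1 C=O (running total 6).
CH(CHO): aldehyde, 1 C=O (running total 7).
CH(COOH): carboxylic acid, 1 C=O (running total 8).
COOCH2CH3: ester, 1 C=O (running total 9).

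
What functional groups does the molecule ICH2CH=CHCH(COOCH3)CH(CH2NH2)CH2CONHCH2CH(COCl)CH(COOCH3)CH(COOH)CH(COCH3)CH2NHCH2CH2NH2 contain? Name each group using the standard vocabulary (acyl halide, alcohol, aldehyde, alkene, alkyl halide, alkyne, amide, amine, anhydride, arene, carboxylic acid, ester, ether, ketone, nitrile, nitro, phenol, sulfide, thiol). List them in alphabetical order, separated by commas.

Working along the chain:
  ICH2: halogen on an sp³ carbon → alkyl halide.
  CH=CH: C=C double bond → alkene.
  CH(COOCH3): pendant –COOCH3: carbonyl C bonded to C and –OCH3 → ester.
  CH(CH2NH2): pendant –CH2NH2: N on sp³ C, no adjacent C=O → amine.
  CH2CONHCH2: –C(=O)–N– linkage → amide (the N is not an amine).
  CH(COCl): pendant –C(=O)X: carbonyl C bonded to C and halogen → acyl halide.
  CH(COOCH3): pendant –COOCH3: carbonyl C bonded to C and –OCH3 → ester.
  CH(COOH): pendant –COOH: carbonyl C bonded to C and –OH → carboxylic acid.
  CH(COCH3): pendant –COCH3: carbonyl C bonded to two carbons → ketone.
  CH2NHCH2: C–N–C with sp³ carbons and no adjacent C=O → amine (secondary).
  CH2NH2: –NH2 on an sp³ carbon with no adjacent C=O → amine.

acyl halide, alkene, alkyl halide, amide, amine, carboxylic acid, ester, ketone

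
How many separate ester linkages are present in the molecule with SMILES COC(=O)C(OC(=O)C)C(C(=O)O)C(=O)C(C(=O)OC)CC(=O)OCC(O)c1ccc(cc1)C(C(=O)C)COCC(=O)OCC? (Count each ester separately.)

5

CH3O–C(=O)–: carbonyl C bonded to C and to –OCH3 → ester (not ketone + ether).
pendant –OC(=O)CH3: an acyloxy group → ester.
pendant –COOH: carbonyl C bonded to C and –OH → carboxylic acid.
–C(=O)– with carbon on both sides → ketone.
pendant –COOCH3: carbonyl C bonded to C and –OCH3 → ester.
–C(=O)–O–C with C on the carbonyl side → ester.
–OH on an sp³ carbon → alcohol (secondary).
para-disubstituted benzene ring → arene.
pendant –COCH3: carbonyl C bonded to two carbons → ketone.
C–O–C with sp³ carbons on both sides and no adjacent C=O → ether.
–C(=O)OCH2CH3: carbonyl C bonded to C and to –OEt → ester.
Ester appears at: CH3OOC, CH(OCOCH3), CH(COOCH3), CH2COOCH2, COOCH2CH3 → 5.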